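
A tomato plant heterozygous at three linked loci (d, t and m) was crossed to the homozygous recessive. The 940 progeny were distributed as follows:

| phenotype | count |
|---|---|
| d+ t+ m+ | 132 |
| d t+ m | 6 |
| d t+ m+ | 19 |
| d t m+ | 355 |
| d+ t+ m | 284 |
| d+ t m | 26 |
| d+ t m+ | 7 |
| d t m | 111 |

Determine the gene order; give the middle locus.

d

The two most frequent reciprocal classes, d+ t+ m and d t m+, are the parental types, so the F1 was d+ t+ m / d t m+.
The two rarest classes, d t+ m and d+ t m+, are the double crossovers. Comparing them with the parentals, only the d allele has switched, so d is the middle locus and the order is t – d – m.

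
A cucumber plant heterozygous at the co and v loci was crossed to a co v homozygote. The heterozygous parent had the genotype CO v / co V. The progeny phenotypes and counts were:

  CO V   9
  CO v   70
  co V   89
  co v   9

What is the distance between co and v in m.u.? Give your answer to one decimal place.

10.2 m.u.

The recombinant classes are CO V and co v: 9 + 9 = 18.
Recombination frequency = 18/177 = 0.1017 ≈ 10.2%, i.e. 10.2 m.u.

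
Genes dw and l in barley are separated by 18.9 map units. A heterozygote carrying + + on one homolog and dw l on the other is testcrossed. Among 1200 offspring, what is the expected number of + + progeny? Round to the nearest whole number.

A map distance of 18.9 map units corresponds to a recombination frequency of 0.189.
The F1 is + + / dw l, so + + is a parental gamete class with expected frequency (1 − r)/2 = 0.811/2 = 0.4055.
Expected number = 0.4055 × 1200 = 486.60 ≈ 487.

487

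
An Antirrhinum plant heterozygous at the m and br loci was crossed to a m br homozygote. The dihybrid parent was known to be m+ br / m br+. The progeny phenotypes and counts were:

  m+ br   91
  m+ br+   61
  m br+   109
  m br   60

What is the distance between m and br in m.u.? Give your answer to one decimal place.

37.7 m.u.

The recombinant classes are m+ br+ and m br: 61 + 60 = 121.
Recombination frequency = 121/321 = 0.3769 ≈ 37.7%, i.e. 37.7 m.u.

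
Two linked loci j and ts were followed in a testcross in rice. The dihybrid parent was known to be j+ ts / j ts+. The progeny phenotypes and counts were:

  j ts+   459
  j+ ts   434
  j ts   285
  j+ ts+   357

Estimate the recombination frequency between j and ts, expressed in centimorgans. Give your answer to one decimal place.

41.8 centimorgans

The recombinant classes are j+ ts+ and j ts: 357 + 285 = 642.
Recombination frequency = 642/1535 = 0.4182 ≈ 41.8%, i.e. 41.8 centimorgans.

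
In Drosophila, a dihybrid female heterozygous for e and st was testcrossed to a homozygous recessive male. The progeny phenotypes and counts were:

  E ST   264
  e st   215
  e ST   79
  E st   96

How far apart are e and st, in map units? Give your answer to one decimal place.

26.8 map units

The two most frequent classes, E ST (264) and e st (215), are the parental types, so the F1 was E ST / e st.
The recombinant classes are E st and e ST: 96 + 79 = 175.
Recombination frequency = 175/654 = 0.2676 ≈ 26.8%, i.e. 26.8 map units.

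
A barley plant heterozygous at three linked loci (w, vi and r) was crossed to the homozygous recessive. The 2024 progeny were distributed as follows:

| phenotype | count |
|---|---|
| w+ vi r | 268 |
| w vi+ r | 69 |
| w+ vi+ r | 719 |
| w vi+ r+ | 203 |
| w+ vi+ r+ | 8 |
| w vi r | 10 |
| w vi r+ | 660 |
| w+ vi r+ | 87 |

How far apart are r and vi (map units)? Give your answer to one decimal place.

The two most frequent reciprocal classes, w vi r+ and w+ vi+ r, are the parental types, so the F1 was w vi r+ / w+ vi+ r.
The two rarest classes, w vi r and w+ vi+ r+, are the double crossovers. Comparing them with the parentals, only the r allele has switched, so r is the middle locus and the order is vi – r – w.
Crossovers in the vi–r interval produce the single-crossover classes w vi+ r+ and w+ vi r (203 + 268 = 471) plus the double crossovers (18).
RF(vi–r) = (471 + 18) / 2024 = 489/2024 = 0.2416 → 24.2 map units.

24.2 map units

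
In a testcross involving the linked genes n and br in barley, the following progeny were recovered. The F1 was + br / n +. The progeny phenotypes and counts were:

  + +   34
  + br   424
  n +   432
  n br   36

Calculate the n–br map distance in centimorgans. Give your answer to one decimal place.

7.6 centimorgans

The recombinant classes are + + and n br: 34 + 36 = 70.
Recombination frequency = 70/926 = 0.0756 ≈ 7.6%, i.e. 7.6 centimorgans.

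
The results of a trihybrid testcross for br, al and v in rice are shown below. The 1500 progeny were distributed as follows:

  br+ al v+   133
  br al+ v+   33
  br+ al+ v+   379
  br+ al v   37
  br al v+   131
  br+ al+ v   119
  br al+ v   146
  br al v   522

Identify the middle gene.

The two most frequent reciprocal classes, br al v and br+ al+ v+, are the parental types, so the F1 was br al v / br+ al+ v+.
The two rarest classes, br+ al v and br al+ v+, are the double crossovers. Comparing them with the parentals, only the br allele has switched, so br is the middle locus and the order is v – br – al.

br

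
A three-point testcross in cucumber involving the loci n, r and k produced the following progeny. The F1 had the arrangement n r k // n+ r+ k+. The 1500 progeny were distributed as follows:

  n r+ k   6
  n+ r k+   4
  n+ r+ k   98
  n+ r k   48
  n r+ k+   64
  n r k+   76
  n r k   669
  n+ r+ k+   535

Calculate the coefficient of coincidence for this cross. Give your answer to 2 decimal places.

The two rarest classes, n r+ k and n+ r k+, are the double crossovers. Comparing them with the parentals, only the r allele has switched, so r is the middle locus and the order is k – r – n.
k–r: (174 + 10)/1500 = 0.1227; r–n: (112 + 10)/1500 = 0.0813.
Expected DCO frequency = 0.1227 × 0.0813 ≈ 0.00998; observed = 10/1500 ≈ 0.00667.
Coefficient of coincidence = 0.00667/0.00998 ≈ 0.67.

0.67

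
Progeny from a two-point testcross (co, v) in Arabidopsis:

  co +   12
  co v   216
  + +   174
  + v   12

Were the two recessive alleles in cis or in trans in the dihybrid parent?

The two most frequent classes are + + (174) and co v (216); these are the parental (non-recombinant) types.
So the F1 carried + + on one chromosome and co v on the other — the recessive alleles are on the same chromosome (cis / coupling).

cis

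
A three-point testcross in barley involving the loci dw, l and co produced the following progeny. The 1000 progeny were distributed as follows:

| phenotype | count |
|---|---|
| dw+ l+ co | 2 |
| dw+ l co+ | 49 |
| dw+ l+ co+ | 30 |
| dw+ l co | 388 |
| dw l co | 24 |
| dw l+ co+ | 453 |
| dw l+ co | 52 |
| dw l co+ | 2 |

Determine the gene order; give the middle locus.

The two most frequent reciprocal classes, dw+ l co and dw l+ co+, are the parental types, so the F1 was dw+ l co / dw l+ co+.
The two rarest classes, dw+ l+ co and dw l co+, are the double crossovers. Comparing them with the parentals, only the l allele has switched, so l is the middle locus and the order is co – l – dw.

l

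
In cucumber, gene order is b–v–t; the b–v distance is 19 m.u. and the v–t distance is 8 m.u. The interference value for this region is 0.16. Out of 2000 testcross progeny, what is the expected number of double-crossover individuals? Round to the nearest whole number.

Map distances give recombination frequencies of 0.190 and 0.080 for the two intervals.
With interference 0.16 (so coincidence = 0.84), expected double-crossover frequency = 0.190 × 0.080 × 0.84 = 0.01277.
Expected number = 0.01277 × 2000 = 25.54 ≈ 26.

26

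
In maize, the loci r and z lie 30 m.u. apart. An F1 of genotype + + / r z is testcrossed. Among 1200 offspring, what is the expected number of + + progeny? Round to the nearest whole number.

A map distance of 30 m.u. corresponds to a recombination frequency of 0.300.
The F1 is + + / r z, so + + is a parental gamete class with expected frequency (1 − r)/2 = 0.700/2 = 0.3500.
Expected number = 0.3500 × 1200 = 420.00 ≈ 420.

420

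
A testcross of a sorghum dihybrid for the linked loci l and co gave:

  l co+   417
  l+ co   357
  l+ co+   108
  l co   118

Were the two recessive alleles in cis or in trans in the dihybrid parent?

trans

The two most frequent classes are l+ co (357) and l co+ (417); these are the parental (non-recombinant) types.
So the F1 carried l+ co on one chromosome and l co+ on the other — the recessive alleles are on opposite chromosomes (trans / repulsion).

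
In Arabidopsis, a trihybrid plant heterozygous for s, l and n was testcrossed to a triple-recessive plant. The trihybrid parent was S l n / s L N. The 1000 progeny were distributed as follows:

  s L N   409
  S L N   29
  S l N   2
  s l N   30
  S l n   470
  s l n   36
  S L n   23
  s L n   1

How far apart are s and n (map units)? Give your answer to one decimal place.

The two rarest classes, S l N and s L n, are the double crossovers. Comparing them with the parentals, only the n allele has switched, so n is the middle locus and the order is s – n – l.
Crossovers in the s–n interval produce the single-crossover classes s l n and S L N (36 + 29 = 65) plus the double crossovers (3).
RF(s–n) = (65 + 3) / 1000 = 68/1000 = 0.0680 → 6.8 map units.

6.8 map units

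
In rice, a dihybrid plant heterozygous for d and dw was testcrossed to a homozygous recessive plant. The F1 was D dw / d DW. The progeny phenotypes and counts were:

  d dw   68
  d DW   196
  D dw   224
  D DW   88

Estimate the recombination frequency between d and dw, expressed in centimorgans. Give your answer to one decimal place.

The recombinant classes are D DW and d dw: 88 + 68 = 156.
Recombination frequency = 156/576 = 0.2708 ≈ 27.1%, i.e. 27.1 centimorgans.

27.1 centimorgans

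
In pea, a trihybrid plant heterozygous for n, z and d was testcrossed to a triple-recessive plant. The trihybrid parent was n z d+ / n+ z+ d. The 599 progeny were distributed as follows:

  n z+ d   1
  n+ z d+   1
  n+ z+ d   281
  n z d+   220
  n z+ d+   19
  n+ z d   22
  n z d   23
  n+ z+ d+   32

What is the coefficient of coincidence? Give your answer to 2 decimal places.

The two rarest classes, n+ z d+ and n z+ d, are the double crossovers. Comparing them with the parentals, only the n allele has switched, so n is the middle locus and the order is d – n – z.
d–n: (55 + 2)/599 = 0.0952; n–z: (41 + 2)/599 = 0.0718.
Expected DCO frequency = 0.0952 × 0.0718 ≈ 0.00684; observed = 2/599 ≈ 0.00334.
Coefficient of coincidence = 0.00334/0.00684 ≈ 0.49.

0.49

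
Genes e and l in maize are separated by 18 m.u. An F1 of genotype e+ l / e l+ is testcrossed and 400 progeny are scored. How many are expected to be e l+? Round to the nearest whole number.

164

A map distance of 18 m.u. corresponds to a recombination frequency of 0.180.
The F1 is e+ l / e l+, so e l+ is a parental gamete class with expected frequency (1 − r)/2 = 0.820/2 = 0.4100.
Expected number = 0.4100 × 400 = 164.00 ≈ 164.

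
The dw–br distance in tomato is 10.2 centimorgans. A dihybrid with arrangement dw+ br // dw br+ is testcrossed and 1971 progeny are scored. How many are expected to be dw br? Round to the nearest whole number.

101

A map distance of 10.2 centimorgans corresponds to a recombination frequency of 0.102.
The F1 is dw+ br / dw br+, so dw br is a recombinant gamete class with expected frequency r/2 = 0.102/2 = 0.0510.
Expected number = 0.0510 × 1971 = 100.52 ≈ 101.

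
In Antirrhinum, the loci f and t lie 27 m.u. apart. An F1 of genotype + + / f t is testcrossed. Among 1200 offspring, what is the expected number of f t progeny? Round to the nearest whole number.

A map distance of 27 m.u. corresponds to a recombination frequency of 0.270.
The F1 is + + / f t, so f t is a parental gamete class with expected frequency (1 − r)/2 = 0.730/2 = 0.3650.
Expected number = 0.3650 × 1200 = 438.00 ≈ 438.

438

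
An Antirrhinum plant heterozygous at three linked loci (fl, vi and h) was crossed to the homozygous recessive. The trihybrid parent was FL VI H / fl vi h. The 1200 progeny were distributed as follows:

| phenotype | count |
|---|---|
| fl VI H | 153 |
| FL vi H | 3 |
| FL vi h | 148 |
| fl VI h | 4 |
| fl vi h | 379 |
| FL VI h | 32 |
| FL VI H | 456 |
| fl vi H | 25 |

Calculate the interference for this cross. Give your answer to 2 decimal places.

0.57

The two rarest classes, FL vi H and fl VI h, are the double crossovers. Comparing them with the parentals, only the vi allele has switched, so vi is the middle locus and the order is fl – vi – h.
fl–vi: (301 + 7)/1200 = 0.2567; vi–h: (57 + 7)/1200 = 0.0533.
Expected DCO frequency = 0.2567 × 0.0533 ≈ 0.01368; observed = 7/1200 ≈ 0.00583.
Coefficient of coincidence = 0.00583/0.01368 ≈ 0.43; interference = 1 − 0.43 = 0.57.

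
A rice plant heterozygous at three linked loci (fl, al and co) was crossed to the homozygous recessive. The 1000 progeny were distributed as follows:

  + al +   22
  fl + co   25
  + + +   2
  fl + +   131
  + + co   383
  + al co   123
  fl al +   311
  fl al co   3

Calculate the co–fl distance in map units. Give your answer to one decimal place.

5.2 map units

The two most frequent reciprocal classes, + + co and fl al +, are the parental types, so the F1 was + + co / fl al +.
The two rarest classes, + + + and fl al co, are the double crossovers. Comparing them with the parentals, only the co allele has switched, so co is the middle locus and the order is fl – co – al.
Crossovers in the fl–co interval produce the single-crossover classes fl + co and + al + (25 + 22 = 47) plus the double crossovers (5).
RF(fl–co) = (47 + 5) / 1000 = 52/1000 = 0.0520 → 5.2 map units.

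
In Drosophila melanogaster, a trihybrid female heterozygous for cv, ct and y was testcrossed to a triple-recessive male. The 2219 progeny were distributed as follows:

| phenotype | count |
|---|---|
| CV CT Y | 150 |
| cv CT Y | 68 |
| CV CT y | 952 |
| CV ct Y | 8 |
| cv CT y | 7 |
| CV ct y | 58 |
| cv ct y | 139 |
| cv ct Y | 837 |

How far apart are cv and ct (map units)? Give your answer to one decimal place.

The two most frequent reciprocal classes, cv ct Y and CV CT y, are the parental types, so the F1 was cv ct Y / CV CT y.
The two rarest classes, CV ct Y and cv CT y, are the double crossovers. Comparing them with the parentals, only the cv allele has switched, so cv is the middle locus and the order is ct – cv – y.
Crossovers in the ct–cv interval produce the single-crossover classes cv CT Y and CV ct y (68 + 58 = 126) plus the double crossovers (15).
RF(ct–cv) = (126 + 15) / 2219 = 141/2219 = 0.0635 → 6.4 map units.

6.4 map units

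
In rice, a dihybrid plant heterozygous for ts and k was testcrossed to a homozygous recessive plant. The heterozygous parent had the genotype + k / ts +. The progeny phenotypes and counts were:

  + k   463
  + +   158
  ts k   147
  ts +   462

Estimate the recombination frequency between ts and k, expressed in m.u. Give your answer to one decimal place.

24.8 m.u.

The recombinant classes are + + and ts k: 158 + 147 = 305.
Recombination frequency = 305/1230 = 0.2480 ≈ 24.8%, i.e. 24.8 m.u.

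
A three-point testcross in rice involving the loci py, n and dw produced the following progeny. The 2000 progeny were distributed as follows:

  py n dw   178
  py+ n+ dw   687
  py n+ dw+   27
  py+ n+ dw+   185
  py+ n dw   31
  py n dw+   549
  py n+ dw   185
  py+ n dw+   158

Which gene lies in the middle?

The two most frequent reciprocal classes, py n dw+ and py+ n+ dw, are the parental types, so the F1 was py n dw+ / py+ n+ dw.
The two rarest classes, py n+ dw+ and py+ n dw, are the double crossovers. Comparing them with the parentals, only the n allele has switched, so n is the middle locus and the order is dw – n – py.

n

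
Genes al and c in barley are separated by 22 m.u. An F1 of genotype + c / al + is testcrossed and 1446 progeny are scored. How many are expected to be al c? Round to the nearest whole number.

159

A map distance of 22 m.u. corresponds to a recombination frequency of 0.220.
The F1 is + c / al +, so al c is a recombinant gamete class with expected frequency r/2 = 0.220/2 = 0.1100.
Expected number = 0.1100 × 1446 = 159.06 ≈ 159.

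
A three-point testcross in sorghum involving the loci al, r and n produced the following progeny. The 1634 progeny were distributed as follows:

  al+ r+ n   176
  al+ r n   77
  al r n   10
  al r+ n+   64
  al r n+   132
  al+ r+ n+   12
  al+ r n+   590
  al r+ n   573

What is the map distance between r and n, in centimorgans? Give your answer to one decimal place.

10.0 centimorgans

The two most frequent reciprocal classes, al+ r n+ and al r+ n, are the parental types, so the F1 was al+ r n+ / al r+ n.
The two rarest classes, al+ r+ n+ and al r n, are the double crossovers. Comparing them with the parentals, only the r allele has switched, so r is the middle locus and the order is al – r – n.
Crossovers in the r–n interval produce the single-crossover classes al+ r n and al r+ n+ (77 + 64 = 141) plus the double crossovers (22).
RF(r–n) = (141 + 22) / 1634 = 163/1634 = 0.0998 → 10.0 centimorgans.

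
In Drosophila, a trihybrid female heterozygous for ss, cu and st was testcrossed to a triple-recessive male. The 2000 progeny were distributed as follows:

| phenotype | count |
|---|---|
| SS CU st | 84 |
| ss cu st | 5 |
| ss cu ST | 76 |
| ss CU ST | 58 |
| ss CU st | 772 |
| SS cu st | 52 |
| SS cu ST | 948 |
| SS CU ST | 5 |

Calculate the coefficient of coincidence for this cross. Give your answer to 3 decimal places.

0.980

The two most frequent reciprocal classes, SS cu ST and ss CU st, are the parental types, so the F1 was SS cu ST / ss CU st.
The two rarest classes, SS CU ST and ss cu st, are the double crossovers. Comparing them with the parentals, only the cu allele has switched, so cu is the middle locus and the order is st – cu – ss.
st–cu: (110 + 10)/2000 = 0.0600; cu–ss: (160 + 10)/2000 = 0.0850.
Expected DCO frequency = 0.0600 × 0.0850 ≈ 0.00510; observed = 10/2000 ≈ 0.00500.
Coefficient of coincidence = 0.00500/0.00510 ≈ 0.980.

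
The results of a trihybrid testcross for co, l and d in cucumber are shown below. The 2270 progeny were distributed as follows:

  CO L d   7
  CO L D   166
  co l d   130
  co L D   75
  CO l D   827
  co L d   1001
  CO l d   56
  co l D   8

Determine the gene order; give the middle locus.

The two most frequent reciprocal classes, CO l D and co L d, are the parental types, so the F1 was CO l D / co L d.
The two rarest classes, co l D and CO L d, are the double crossovers. Comparing them with the parentals, only the co allele has switched, so co is the middle locus and the order is d – co – l.

co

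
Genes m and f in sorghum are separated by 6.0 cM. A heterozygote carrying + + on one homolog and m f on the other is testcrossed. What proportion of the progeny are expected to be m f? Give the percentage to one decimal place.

47.0%

A map distance of 6.0 cM corresponds to a recombination frequency of 0.060.
The F1 is + + / m f, so m f is a parental gamete class with expected frequency (1 − r)/2 = 0.940/2 = 0.4700.
That is 0.4700 = 47.0% of the progeny.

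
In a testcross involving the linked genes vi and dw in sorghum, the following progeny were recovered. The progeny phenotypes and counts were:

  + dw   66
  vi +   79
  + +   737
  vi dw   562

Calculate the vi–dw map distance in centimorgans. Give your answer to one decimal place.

The two most frequent classes, + + (737) and vi dw (562), are the parental types, so the F1 was + + / vi dw.
The recombinant classes are + dw and vi +: 66 + 79 = 145.
Recombination frequency = 145/1444 = 0.1004 ≈ 10.0%, i.e. 10.0 centimorgans.

10.0 centimorgans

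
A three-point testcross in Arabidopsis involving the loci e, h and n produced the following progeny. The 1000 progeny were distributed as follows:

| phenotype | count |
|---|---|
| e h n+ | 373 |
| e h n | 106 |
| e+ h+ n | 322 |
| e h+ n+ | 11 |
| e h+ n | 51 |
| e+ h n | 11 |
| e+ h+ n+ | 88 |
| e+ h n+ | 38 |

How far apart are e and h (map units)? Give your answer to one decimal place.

11.1 map units

The two most frequent reciprocal classes, e+ h+ n and e h n+, are the parental types, so the F1 was e+ h+ n / e h n+.
The two rarest classes, e+ h n and e h+ n+, are the double crossovers. Comparing them with the parentals, only the h allele has switched, so h is the middle locus and the order is e – h – n.
Crossovers in the e–h interval produce the single-crossover classes e h+ n and e+ h n+ (51 + 38 = 89) plus the double crossovers (22).
RF(e–h) = (89 + 22) / 1000 = 111/1000 = 0.1110 → 11.1 map units.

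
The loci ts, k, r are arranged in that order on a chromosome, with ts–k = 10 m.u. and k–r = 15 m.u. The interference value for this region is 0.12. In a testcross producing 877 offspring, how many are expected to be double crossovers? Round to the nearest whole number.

Map distances give recombination frequencies of 0.100 and 0.150 for the two intervals.
With interference 0.12 (so coincidence = 0.88), expected double-crossover frequency = 0.100 × 0.150 × 0.88 = 0.01320.
Expected number = 0.01320 × 877 = 11.58 ≈ 12.

12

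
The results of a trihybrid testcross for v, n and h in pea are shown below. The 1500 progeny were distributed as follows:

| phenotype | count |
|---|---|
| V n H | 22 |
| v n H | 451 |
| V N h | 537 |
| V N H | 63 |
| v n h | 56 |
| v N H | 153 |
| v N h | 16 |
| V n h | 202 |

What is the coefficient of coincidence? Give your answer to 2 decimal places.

The two most frequent reciprocal classes, V N h and v n H, are the parental types, so the F1 was V N h / v n H.
The two rarest classes, v N h and V n H, are the double crossovers. Comparing them with the parentals, only the v allele has switched, so v is the middle locus and the order is n – v – h.
n–v: (355 + 38)/1500 = 0.2620; v–h: (119 + 38)/1500 = 0.1047.
Expected DCO frequency = 0.2620 × 0.1047 ≈ 0.02743; observed = 38/1500 ≈ 0.02533.
Coefficient of coincidence = 0.02533/0.02743 ≈ 0.92.

0.92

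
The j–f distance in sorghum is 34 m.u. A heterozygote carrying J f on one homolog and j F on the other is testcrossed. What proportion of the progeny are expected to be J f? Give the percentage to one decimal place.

33.0%

A map distance of 34 m.u. corresponds to a recombination frequency of 0.340.
The F1 is J f / j F, so J f is a parental gamete class with expected frequency (1 − r)/2 = 0.660/2 = 0.3300.
That is 0.3300 = 33.0% of the progeny.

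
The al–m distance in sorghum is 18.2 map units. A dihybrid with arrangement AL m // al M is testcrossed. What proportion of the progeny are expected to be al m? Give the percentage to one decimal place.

9.1%

A map distance of 18.2 map units corresponds to a recombination frequency of 0.182.
The F1 is AL m / al M, so al m is a recombinant gamete class with expected frequency r/2 = 0.182/2 = 0.0910.
That is 0.0910 = 9.1% of the progeny.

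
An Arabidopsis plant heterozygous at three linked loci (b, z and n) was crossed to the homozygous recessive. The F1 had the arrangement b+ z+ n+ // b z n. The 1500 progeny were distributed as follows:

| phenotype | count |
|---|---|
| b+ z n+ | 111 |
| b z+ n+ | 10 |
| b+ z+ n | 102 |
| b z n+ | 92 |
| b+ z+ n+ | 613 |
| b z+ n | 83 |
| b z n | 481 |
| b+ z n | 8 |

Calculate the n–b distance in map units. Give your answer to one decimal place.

The two rarest classes, b z+ n+ and b+ z n, are the double crossovers. Comparing them with the parentals, only the b allele has switched, so b is the middle locus and the order is z – b – n.
Crossovers in the b–n interval produce the single-crossover classes b+ z+ n and b z n+ (102 + 92 = 194) plus the double crossovers (18).
RF(b–n) = (194 + 18) / 1500 = 212/1500 = 0.1413 → 14.1 map units.

14.1 map units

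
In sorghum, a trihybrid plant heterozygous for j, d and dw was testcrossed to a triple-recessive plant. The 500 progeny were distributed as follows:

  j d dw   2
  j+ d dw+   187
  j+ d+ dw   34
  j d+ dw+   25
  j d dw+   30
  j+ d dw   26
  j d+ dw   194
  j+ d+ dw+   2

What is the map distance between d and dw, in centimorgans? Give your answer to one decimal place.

11.0 centimorgans

The two most frequent reciprocal classes, j d+ dw and j+ d dw+, are the parental types, so the F1 was j d+ dw / j+ d dw+.
The two rarest classes, j d dw and j+ d+ dw+, are the double crossovers. Comparing them with the parentals, only the d allele has switched, so d is the middle locus and the order is j – d – dw.
Crossovers in the d–dw interval produce the single-crossover classes j d+ dw+ and j+ d dw (25 + 26 = 51) plus the double crossovers (4).
RF(d–dw) = (51 + 4) / 500 = 55/500 = 0.1100 → 11.0 centimorgans.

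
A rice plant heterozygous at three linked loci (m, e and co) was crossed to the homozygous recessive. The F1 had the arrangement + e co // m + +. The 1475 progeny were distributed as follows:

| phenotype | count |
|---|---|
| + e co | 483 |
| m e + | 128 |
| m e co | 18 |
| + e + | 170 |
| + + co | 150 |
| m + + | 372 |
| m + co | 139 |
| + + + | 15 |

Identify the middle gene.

m

The two rarest classes, m e co and + + +, are the double crossovers. Comparing them with the parentals, only the m allele has switched, so m is the middle locus and the order is co – m – e.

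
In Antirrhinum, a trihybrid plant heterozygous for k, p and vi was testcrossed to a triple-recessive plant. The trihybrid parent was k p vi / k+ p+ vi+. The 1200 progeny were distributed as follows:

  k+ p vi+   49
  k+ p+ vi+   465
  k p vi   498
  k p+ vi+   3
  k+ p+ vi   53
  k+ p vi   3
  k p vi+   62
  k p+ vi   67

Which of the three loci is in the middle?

The two rarest classes, k+ p vi and k p+ vi+, are the double crossovers. Comparing them with the parentals, only the k allele has switched, so k is the middle locus and the order is p – k – vi.

k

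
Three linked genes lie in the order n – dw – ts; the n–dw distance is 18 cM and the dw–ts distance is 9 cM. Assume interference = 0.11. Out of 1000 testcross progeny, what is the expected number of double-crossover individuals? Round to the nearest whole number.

Map distances give recombination frequencies of 0.180 and 0.090 for the two intervals.
With interference 0.11 (so coincidence = 0.89), expected double-crossover frequency = 0.180 × 0.090 × 0.89 = 0.01442.
Expected number = 0.01442 × 1000 = 14.42 ≈ 14.

14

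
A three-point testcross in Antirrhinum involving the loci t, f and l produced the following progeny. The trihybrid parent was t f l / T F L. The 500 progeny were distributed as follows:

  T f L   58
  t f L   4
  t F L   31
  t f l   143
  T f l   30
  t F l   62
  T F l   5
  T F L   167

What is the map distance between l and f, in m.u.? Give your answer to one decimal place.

25.8 m.u.

The two rarest classes, t f L and T F l, are the double crossovers. Comparing them with the parentals, only the l allele has switched, so l is the middle locus and the order is f – l – t.
Crossovers in the f–l interval produce the single-crossover classes t F l and T f L (62 + 58 = 120) plus the double crossovers (9).
RF(f–l) = (120 + 9) / 500 = 129/500 = 0.2580 → 25.8 m.u.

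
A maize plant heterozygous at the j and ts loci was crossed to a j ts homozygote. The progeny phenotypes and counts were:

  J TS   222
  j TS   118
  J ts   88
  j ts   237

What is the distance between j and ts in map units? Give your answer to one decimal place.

The two most frequent classes, J TS (222) and j ts (237), are the parental types, so the F1 was J TS / j ts.
The recombinant classes are J ts and j TS: 88 + 118 = 206.
Recombination frequency = 206/665 = 0.3098 ≈ 31.0%, i.e. 31.0 map units.

31.0 map units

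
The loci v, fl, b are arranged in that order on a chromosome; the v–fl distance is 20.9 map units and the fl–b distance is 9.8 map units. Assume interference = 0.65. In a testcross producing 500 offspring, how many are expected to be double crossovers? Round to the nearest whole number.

4

Map distances give recombination frequencies of 0.209 and 0.098 for the two intervals.
With interference 0.65 (so coincidence = 0.35), expected double-crossover frequency = 0.209 × 0.098 × 0.35 = 0.00717.
Expected number = 0.00717 × 500 = 3.58 ≈ 4.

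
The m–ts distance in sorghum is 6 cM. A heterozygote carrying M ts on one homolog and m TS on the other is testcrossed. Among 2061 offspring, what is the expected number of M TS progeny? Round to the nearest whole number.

62

A map distance of 6 cM corresponds to a recombination frequency of 0.060.
The F1 is M ts / m TS, so M TS is a recombinant gamete class with expected frequency r/2 = 0.060/2 = 0.0300.
Expected number = 0.0300 × 2061 = 61.83 ≈ 62.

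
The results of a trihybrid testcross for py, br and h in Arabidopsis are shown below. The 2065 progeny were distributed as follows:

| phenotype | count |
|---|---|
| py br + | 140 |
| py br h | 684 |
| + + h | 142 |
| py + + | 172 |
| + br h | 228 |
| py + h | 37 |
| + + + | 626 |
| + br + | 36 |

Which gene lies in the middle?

br

The two most frequent reciprocal classes, + + + and py br h, are the parental types, so the F1 was + + + / py br h.
The two rarest classes, + br + and py + h, are the double crossovers. Comparing them with the parentals, only the br allele has switched, so br is the middle locus and the order is py – br – h.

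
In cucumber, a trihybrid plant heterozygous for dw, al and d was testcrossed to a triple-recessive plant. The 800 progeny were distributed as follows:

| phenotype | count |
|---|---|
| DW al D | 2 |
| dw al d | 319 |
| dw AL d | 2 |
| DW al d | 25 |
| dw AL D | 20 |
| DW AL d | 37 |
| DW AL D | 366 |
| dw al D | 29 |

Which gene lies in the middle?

al

The two most frequent reciprocal classes, dw al d and DW AL D, are the parental types, so the F1 was dw al d / DW AL D.
The two rarest classes, dw AL d and DW al D, are the double crossovers. Comparing them with the parentals, only the al allele has switched, so al is the middle locus and the order is d – al – dw.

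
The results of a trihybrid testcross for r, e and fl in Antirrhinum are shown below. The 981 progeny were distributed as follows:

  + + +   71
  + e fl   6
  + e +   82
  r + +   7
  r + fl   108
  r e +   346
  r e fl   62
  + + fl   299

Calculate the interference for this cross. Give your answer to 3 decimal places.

The two most frequent reciprocal classes, r e + and + + fl, are the parental types, so the F1 was r e + / + + fl.
The two rarest classes, r + + and + e fl, are the double crossovers. Comparing them with the parentals, only the e allele has switched, so e is the middle locus and the order is r – e – fl.
r–e: (190 + 13)/981 = 0.2069; e–fl: (133 + 13)/981 = 0.1488.
Expected DCO frequency = 0.2069 × 0.1488 ≈ 0.03079; observed = 13/981 ≈ 0.01325.
Coefficient of coincidence = 0.01325/0.03079 ≈ 0.430; interference = 1 − 0.430 = 0.570.

0.570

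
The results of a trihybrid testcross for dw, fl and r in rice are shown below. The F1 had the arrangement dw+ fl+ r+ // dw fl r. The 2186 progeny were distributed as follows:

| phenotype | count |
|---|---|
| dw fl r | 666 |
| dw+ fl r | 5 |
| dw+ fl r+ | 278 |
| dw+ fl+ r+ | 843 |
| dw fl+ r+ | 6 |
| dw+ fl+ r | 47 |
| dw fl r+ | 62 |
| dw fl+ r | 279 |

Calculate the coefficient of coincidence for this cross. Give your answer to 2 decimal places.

The two rarest classes, dw fl+ r+ and dw+ fl r, are the double crossovers. Comparing them with the parentals, only the dw allele has switched, so dw is the middle locus and the order is fl – dw – r.
fl–dw: (557 + 11)/2186 = 0.2598; dw–r: (109 + 11)/2186 = 0.0549.
Expected DCO frequency = 0.2598 × 0.0549 ≈ 0.01426; observed = 11/2186 ≈ 0.00503.
Coefficient of coincidence = 0.00503/0.01426 ≈ 0.35.

0.35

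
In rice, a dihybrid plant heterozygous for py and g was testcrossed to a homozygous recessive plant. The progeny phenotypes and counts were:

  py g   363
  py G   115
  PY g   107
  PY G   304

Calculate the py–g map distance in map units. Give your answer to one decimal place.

25.0 map units

The two most frequent classes, PY G (304) and py g (363), are the parental types, so the F1 was PY G / py g.
The recombinant classes are PY g and py G: 107 + 115 = 222.
Recombination frequency = 222/889 = 0.2497 ≈ 25.0%, i.e. 25.0 map units.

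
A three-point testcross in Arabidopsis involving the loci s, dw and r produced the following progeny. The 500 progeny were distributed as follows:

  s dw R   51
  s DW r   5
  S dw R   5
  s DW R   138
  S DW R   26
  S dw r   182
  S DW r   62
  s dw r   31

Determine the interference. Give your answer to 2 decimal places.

0.39

The two most frequent reciprocal classes, s DW R and S dw r, are the parental types, so the F1 was s DW R / S dw r.
The two rarest classes, s DW r and S dw R, are the double crossovers. Comparing them with the parentals, only the r allele has switched, so r is the middle locus and the order is dw – r – s.
dw–r: (113 + 10)/500 = 0.2460; r–s: (57 + 10)/500 = 0.1340.
Expected DCO frequency = 0.2460 × 0.1340 ≈ 0.03296; observed = 10/500 ≈ 0.02000.
Coefficient of coincidence = 0.02000/0.03296 ≈ 0.61; interference = 1 − 0.61 = 0.39.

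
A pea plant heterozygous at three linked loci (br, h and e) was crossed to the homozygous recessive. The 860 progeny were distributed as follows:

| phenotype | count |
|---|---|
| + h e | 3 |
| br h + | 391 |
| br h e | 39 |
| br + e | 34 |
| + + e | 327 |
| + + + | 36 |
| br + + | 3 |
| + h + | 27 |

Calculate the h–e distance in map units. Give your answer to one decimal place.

9.4 map units

The two most frequent reciprocal classes, br h + and + + e, are the parental types, so the F1 was br h + / + + e.
The two rarest classes, br + + and + h e, are the double crossovers. Comparing them with the parentals, only the h allele has switched, so h is the middle locus and the order is br – h – e.
Crossovers in the h–e interval produce the single-crossover classes br h e and + + + (39 + 36 = 75) plus the double crossovers (6).
RF(h–e) = (75 + 6) / 860 = 81/860 = 0.0942 → 9.4 map units.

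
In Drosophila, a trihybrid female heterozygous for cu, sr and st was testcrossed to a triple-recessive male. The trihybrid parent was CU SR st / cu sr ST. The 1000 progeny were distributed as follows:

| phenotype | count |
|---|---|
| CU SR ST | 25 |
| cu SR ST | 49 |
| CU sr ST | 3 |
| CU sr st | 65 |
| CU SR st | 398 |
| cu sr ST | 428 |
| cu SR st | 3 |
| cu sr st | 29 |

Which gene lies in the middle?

cu

The two rarest classes, cu SR st and CU sr ST, are the double crossovers. Comparing them with the parentals, only the cu allele has switched, so cu is the middle locus and the order is st – cu – sr.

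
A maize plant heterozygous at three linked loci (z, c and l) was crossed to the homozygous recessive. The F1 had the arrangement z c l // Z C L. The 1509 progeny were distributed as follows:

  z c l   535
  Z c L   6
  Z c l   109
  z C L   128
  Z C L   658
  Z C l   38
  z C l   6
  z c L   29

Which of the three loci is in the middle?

The two rarest classes, z C l and Z c L, are the double crossovers. Comparing them with the parentals, only the c allele has switched, so c is the middle locus and the order is l – c – z.

c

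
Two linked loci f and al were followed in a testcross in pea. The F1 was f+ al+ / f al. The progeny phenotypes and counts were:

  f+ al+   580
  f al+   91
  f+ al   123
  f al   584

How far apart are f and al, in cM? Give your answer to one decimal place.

15.5 cM

The recombinant classes are f+ al and f al+: 123 + 91 = 214.
Recombination frequency = 214/1378 = 0.1553 ≈ 15.5%, i.e. 15.5 cM.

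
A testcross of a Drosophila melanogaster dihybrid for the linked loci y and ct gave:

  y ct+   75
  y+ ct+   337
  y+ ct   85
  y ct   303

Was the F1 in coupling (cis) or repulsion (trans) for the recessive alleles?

The two most frequent classes are y+ ct+ (337) and y ct (303); these are the parental (non-recombinant) types.
So the F1 carried y+ ct+ on one chromosome and y ct on the other — the recessive alleles are on the same chromosome (cis / coupling).

cis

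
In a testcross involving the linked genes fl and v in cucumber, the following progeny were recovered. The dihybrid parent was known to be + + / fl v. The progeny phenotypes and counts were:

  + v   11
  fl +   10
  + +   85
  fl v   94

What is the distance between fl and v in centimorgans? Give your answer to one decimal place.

10.5 centimorgans

The recombinant classes are + v and fl +: 11 + 10 = 21.
Recombination frequency = 21/200 = 0.1050 ≈ 10.5%, i.e. 10.5 centimorgans.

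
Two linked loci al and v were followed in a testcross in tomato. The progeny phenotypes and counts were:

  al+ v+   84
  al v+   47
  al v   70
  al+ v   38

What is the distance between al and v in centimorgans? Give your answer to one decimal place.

35.6 centimorgans

The two most frequent classes, al+ v+ (84) and al v (70), are the parental types, so the F1 was al+ v+ / al v.
The recombinant classes are al+ v and al v+: 38 + 47 = 85.
Recombination frequency = 85/239 = 0.3556 ≈ 35.6%, i.e. 35.6 centimorgans.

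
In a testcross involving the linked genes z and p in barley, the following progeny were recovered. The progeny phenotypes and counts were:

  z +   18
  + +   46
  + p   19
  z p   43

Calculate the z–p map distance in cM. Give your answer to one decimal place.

29.4 cM

The two most frequent classes, + + (46) and z p (43), are the parental types, so the F1 was + + / z p.
The recombinant classes are + p and z +: 19 + 18 = 37.
Recombination frequency = 37/126 = 0.2937 ≈ 29.4%, i.e. 29.4 cM.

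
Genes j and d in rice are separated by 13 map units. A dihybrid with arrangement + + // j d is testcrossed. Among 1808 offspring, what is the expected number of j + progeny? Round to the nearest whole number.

A map distance of 13 map units corresponds to a recombination frequency of 0.130.
The F1 is + + / j d, so j + is a recombinant gamete class with expected frequency r/2 = 0.130/2 = 0.0650.
Expected number = 0.0650 × 1808 = 117.52 ≈ 118.

118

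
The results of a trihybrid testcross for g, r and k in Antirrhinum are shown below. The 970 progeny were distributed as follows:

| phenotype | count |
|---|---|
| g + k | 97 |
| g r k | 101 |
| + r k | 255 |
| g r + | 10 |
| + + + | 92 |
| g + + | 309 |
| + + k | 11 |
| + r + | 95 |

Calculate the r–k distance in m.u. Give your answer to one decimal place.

The two most frequent reciprocal classes, g + + and + r k, are the parental types, so the F1 was g + + / + r k.
The two rarest classes, g r + and + + k, are the double crossovers. Comparing them with the parentals, only the r allele has switched, so r is the middle locus and the order is k – r – g.
Crossovers in the k–r interval produce the single-crossover classes g + k and + r + (97 + 95 = 192) plus the double crossovers (21).
RF(k–r) = (192 + 21) / 970 = 213/970 = 0.2196 → 22.0 m.u.

22.0 m.u.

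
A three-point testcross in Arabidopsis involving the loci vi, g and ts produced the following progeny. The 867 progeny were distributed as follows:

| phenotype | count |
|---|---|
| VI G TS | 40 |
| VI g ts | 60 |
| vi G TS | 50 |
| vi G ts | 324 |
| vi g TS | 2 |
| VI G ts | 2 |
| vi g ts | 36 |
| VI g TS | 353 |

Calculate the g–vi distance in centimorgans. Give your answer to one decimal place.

The two most frequent reciprocal classes, vi G ts and VI g TS, are the parental types, so the F1 was vi G ts / VI g TS.
The two rarest classes, VI G ts and vi g TS, are the double crossovers. Comparing them with the parentals, only the vi allele has switched, so vi is the middle locus and the order is g – vi – ts.
Crossovers in the g–vi interval produce the single-crossover classes vi g ts and VI G TS (36 + 40 = 76) plus the double crossovers (4).
RF(g–vi) = (76 + 4) / 867 = 80/867 = 0.0923 → 9.2 centimorgans.

9.2 centimorgans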